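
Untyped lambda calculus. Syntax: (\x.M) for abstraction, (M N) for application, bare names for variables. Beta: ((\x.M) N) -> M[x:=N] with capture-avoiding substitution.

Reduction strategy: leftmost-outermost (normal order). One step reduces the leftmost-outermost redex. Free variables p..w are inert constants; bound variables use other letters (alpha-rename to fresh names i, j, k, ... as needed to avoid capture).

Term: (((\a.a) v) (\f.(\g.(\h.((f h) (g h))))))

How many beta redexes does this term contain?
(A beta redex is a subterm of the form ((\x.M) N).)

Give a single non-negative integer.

Term: (((\a.a) v) (\f.(\g.(\h.((f h) (g h))))))
  Redex: ((\a.a) v)
Total redexes: 1

Answer: 1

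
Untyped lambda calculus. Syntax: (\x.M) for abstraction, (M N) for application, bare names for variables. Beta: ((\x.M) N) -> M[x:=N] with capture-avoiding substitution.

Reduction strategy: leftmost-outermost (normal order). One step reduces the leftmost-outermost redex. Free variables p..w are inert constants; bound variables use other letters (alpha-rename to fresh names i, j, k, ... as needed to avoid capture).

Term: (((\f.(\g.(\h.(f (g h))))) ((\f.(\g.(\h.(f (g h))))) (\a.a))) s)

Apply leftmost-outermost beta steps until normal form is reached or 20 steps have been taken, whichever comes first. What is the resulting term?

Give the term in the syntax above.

Answer: (\h.(\i.((s h) i)))

Derivation:
Step 0: (((\f.(\g.(\h.(f (g h))))) ((\f.(\g.(\h.(f (g h))))) (\a.a))) s)
Step 1: ((\g.(\h.(((\f.(\g.(\h.(f (g h))))) (\a.a)) (g h)))) s)
Step 2: (\h.(((\f.(\g.(\h.(f (g h))))) (\a.a)) (s h)))
Step 3: (\h.((\g.(\h.((\a.a) (g h)))) (s h)))
Step 4: (\h.(\i.((\a.a) ((s h) i))))
Step 5: (\h.(\i.((s h) i)))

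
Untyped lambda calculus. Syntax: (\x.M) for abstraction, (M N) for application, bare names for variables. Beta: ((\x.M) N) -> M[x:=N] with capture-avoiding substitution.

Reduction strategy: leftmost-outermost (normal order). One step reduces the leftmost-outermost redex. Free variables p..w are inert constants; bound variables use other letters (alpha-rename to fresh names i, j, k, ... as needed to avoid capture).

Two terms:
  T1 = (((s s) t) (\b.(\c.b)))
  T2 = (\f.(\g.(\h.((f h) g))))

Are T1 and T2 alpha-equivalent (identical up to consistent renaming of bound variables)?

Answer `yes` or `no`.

Answer: no

Derivation:
Term 1: (((s s) t) (\b.(\c.b)))
Term 2: (\f.(\g.(\h.((f h) g))))
Alpha-equivalence: compare structure up to binder renaming.
Result: False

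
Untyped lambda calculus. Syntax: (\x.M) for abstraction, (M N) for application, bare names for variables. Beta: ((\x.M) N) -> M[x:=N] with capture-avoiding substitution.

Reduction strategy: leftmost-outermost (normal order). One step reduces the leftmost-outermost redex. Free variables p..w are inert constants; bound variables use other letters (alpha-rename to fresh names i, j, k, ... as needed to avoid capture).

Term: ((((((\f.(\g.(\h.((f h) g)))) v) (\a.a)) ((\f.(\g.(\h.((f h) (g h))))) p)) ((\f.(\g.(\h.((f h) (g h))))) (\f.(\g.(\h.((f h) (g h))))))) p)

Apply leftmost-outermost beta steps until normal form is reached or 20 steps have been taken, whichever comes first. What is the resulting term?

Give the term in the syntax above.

Answer: ((((v (\g.(\h.((p h) (g h))))) (\a.a)) (\g.(\h.(\i.((h i) ((g h) i)))))) p)

Derivation:
Step 0: ((((((\f.(\g.(\h.((f h) g)))) v) (\a.a)) ((\f.(\g.(\h.((f h) (g h))))) p)) ((\f.(\g.(\h.((f h) (g h))))) (\f.(\g.(\h.((f h) (g h))))))) p)
Step 1: (((((\g.(\h.((v h) g))) (\a.a)) ((\f.(\g.(\h.((f h) (g h))))) p)) ((\f.(\g.(\h.((f h) (g h))))) (\f.(\g.(\h.((f h) (g h))))))) p)
Step 2: ((((\h.((v h) (\a.a))) ((\f.(\g.(\h.((f h) (g h))))) p)) ((\f.(\g.(\h.((f h) (g h))))) (\f.(\g.(\h.((f h) (g h))))))) p)
Step 3: ((((v ((\f.(\g.(\h.((f h) (g h))))) p)) (\a.a)) ((\f.(\g.(\h.((f h) (g h))))) (\f.(\g.(\h.((f h) (g h))))))) p)
Step 4: ((((v (\g.(\h.((p h) (g h))))) (\a.a)) ((\f.(\g.(\h.((f h) (g h))))) (\f.(\g.(\h.((f h) (g h))))))) p)
Step 5: ((((v (\g.(\h.((p h) (g h))))) (\a.a)) (\g.(\h.(((\f.(\g.(\h.((f h) (g h))))) h) (g h))))) p)
Step 6: ((((v (\g.(\h.((p h) (g h))))) (\a.a)) (\g.(\h.((\g.(\i.((h i) (g i)))) (g h))))) p)
Step 7: ((((v (\g.(\h.((p h) (g h))))) (\a.a)) (\g.(\h.(\i.((h i) ((g h) i)))))) p)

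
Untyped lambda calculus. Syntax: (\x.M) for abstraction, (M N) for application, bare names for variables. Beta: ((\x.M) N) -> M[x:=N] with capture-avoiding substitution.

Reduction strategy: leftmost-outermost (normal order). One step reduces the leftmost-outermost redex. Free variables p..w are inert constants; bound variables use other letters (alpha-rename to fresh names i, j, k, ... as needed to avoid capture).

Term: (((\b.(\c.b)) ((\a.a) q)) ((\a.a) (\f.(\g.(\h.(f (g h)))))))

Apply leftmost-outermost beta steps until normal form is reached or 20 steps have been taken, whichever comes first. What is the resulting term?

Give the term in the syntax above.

Step 0: (((\b.(\c.b)) ((\a.a) q)) ((\a.a) (\f.(\g.(\h.(f (g h)))))))
Step 1: ((\c.((\a.a) q)) ((\a.a) (\f.(\g.(\h.(f (g h)))))))
Step 2: ((\a.a) q)
Step 3: q

Answer: q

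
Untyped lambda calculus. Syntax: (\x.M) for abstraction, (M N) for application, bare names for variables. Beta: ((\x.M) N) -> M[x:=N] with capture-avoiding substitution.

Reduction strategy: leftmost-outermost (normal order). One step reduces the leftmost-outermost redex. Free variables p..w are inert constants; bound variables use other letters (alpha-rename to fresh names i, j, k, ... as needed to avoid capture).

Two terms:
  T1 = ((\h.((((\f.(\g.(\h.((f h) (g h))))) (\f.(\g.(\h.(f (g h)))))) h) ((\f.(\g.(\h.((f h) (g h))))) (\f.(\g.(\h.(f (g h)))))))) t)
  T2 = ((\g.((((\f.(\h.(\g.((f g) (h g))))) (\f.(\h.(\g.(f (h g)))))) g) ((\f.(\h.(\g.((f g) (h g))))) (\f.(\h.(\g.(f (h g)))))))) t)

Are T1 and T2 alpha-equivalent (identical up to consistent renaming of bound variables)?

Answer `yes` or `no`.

Answer: yes

Derivation:
Term 1: ((\h.((((\f.(\g.(\h.((f h) (g h))))) (\f.(\g.(\h.(f (g h)))))) h) ((\f.(\g.(\h.((f h) (g h))))) (\f.(\g.(\h.(f (g h)))))))) t)
Term 2: ((\g.((((\f.(\h.(\g.((f g) (h g))))) (\f.(\h.(\g.(f (h g)))))) g) ((\f.(\h.(\g.((f g) (h g))))) (\f.(\h.(\g.(f (h g)))))))) t)
Alpha-equivalence: compare structure up to binder renaming.
Result: True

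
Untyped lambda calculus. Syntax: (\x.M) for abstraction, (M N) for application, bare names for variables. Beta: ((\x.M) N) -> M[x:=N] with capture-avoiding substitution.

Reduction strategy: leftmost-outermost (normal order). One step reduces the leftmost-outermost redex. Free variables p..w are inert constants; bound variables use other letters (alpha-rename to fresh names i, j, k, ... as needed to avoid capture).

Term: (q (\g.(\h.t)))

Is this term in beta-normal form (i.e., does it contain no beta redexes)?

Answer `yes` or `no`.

Answer: yes

Derivation:
Term: (q (\g.(\h.t)))
No beta redexes found.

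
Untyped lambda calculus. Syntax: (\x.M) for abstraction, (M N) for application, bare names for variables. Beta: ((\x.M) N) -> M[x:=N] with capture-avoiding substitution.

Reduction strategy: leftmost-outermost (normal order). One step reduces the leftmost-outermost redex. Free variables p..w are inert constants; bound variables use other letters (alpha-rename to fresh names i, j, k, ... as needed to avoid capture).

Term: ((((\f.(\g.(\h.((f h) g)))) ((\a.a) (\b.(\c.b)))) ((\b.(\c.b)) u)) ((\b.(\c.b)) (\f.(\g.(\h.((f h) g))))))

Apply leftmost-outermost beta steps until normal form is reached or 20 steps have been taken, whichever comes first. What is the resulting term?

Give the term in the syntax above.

Answer: (\c.(\f.(\g.(\h.((f h) g)))))

Derivation:
Step 0: ((((\f.(\g.(\h.((f h) g)))) ((\a.a) (\b.(\c.b)))) ((\b.(\c.b)) u)) ((\b.(\c.b)) (\f.(\g.(\h.((f h) g))))))
Step 1: (((\g.(\h.((((\a.a) (\b.(\c.b))) h) g))) ((\b.(\c.b)) u)) ((\b.(\c.b)) (\f.(\g.(\h.((f h) g))))))
Step 2: ((\h.((((\a.a) (\b.(\c.b))) h) ((\b.(\c.b)) u))) ((\b.(\c.b)) (\f.(\g.(\h.((f h) g))))))
Step 3: ((((\a.a) (\b.(\c.b))) ((\b.(\c.b)) (\f.(\g.(\h.((f h) g)))))) ((\b.(\c.b)) u))
Step 4: (((\b.(\c.b)) ((\b.(\c.b)) (\f.(\g.(\h.((f h) g)))))) ((\b.(\c.b)) u))
Step 5: ((\c.((\b.(\c.b)) (\f.(\g.(\h.((f h) g)))))) ((\b.(\c.b)) u))
Step 6: ((\b.(\c.b)) (\f.(\g.(\h.((f h) g)))))
Step 7: (\c.(\f.(\g.(\h.((f h) g)))))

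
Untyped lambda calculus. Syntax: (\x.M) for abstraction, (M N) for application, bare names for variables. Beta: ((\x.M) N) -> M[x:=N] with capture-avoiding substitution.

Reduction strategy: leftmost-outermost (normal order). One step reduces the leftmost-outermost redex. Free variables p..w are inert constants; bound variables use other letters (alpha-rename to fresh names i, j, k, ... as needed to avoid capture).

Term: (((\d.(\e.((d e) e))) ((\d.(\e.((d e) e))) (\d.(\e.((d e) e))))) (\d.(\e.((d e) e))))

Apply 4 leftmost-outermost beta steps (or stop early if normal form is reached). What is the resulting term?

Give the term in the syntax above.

Step 0: (((\d.(\e.((d e) e))) ((\d.(\e.((d e) e))) (\d.(\e.((d e) e))))) (\d.(\e.((d e) e))))
Step 1: ((\e.((((\d.(\e.((d e) e))) (\d.(\e.((d e) e)))) e) e)) (\d.(\e.((d e) e))))
Step 2: ((((\d.(\e.((d e) e))) (\d.(\e.((d e) e)))) (\d.(\e.((d e) e)))) (\d.(\e.((d e) e))))
Step 3: (((\e.(((\d.(\e.((d e) e))) e) e)) (\d.(\e.((d e) e)))) (\d.(\e.((d e) e))))
Step 4: ((((\d.(\e.((d e) e))) (\d.(\e.((d e) e)))) (\d.(\e.((d e) e)))) (\d.(\e.((d e) e))))

Answer: ((((\d.(\e.((d e) e))) (\d.(\e.((d e) e)))) (\d.(\e.((d e) e)))) (\d.(\e.((d e) e))))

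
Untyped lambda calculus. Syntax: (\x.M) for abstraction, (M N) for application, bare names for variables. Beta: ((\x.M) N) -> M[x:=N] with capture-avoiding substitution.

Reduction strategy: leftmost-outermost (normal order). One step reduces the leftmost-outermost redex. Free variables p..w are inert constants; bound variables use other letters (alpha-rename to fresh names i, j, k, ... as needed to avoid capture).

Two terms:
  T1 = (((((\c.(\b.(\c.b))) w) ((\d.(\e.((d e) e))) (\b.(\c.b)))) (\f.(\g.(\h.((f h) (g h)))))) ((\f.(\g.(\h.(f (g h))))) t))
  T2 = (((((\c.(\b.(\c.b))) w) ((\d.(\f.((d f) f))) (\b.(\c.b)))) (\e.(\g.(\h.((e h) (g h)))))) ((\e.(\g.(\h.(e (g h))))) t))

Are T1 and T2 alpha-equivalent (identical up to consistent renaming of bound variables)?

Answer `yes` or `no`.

Answer: yes

Derivation:
Term 1: (((((\c.(\b.(\c.b))) w) ((\d.(\e.((d e) e))) (\b.(\c.b)))) (\f.(\g.(\h.((f h) (g h)))))) ((\f.(\g.(\h.(f (g h))))) t))
Term 2: (((((\c.(\b.(\c.b))) w) ((\d.(\f.((d f) f))) (\b.(\c.b)))) (\e.(\g.(\h.((e h) (g h)))))) ((\e.(\g.(\h.(e (g h))))) t))
Alpha-equivalence: compare structure up to binder renaming.
Result: True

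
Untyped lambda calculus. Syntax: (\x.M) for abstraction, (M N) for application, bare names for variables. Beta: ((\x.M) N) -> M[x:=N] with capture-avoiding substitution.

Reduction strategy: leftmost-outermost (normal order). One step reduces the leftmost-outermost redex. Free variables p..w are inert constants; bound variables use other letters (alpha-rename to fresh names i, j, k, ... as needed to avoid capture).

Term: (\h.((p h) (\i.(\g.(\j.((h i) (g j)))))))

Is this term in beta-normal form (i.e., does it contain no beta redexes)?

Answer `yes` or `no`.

Answer: yes

Derivation:
Term: (\h.((p h) (\i.(\g.(\j.((h i) (g j)))))))
No beta redexes found.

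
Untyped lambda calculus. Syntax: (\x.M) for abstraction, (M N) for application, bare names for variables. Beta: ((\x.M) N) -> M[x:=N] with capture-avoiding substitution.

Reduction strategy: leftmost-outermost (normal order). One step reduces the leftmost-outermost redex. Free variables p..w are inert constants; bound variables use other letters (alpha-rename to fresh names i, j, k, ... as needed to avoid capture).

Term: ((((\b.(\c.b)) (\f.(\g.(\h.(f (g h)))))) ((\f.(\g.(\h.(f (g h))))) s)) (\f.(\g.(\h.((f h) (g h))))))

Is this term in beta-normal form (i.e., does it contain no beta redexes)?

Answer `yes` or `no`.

Answer: no

Derivation:
Term: ((((\b.(\c.b)) (\f.(\g.(\h.(f (g h)))))) ((\f.(\g.(\h.(f (g h))))) s)) (\f.(\g.(\h.((f h) (g h))))))
Found 2 beta redex(es).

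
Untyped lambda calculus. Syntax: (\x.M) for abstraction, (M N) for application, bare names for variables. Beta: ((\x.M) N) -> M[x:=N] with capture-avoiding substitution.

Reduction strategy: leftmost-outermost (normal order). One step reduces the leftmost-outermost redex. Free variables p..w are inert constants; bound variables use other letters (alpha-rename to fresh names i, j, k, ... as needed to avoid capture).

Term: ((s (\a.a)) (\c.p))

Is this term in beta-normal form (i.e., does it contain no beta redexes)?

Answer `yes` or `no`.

Term: ((s (\a.a)) (\c.p))
No beta redexes found.

Answer: yes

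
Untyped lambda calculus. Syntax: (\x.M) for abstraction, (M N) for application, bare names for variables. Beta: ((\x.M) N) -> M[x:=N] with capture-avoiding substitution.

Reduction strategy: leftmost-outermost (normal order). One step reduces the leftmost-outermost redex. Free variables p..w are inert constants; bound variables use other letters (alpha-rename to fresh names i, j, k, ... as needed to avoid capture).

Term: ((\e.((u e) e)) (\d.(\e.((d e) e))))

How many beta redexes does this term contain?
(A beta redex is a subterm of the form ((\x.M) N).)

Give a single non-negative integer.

Answer: 1

Derivation:
Term: ((\e.((u e) e)) (\d.(\e.((d e) e))))
  Redex: ((\e.((u e) e)) (\d.(\e.((d e) e))))
Total redexes: 1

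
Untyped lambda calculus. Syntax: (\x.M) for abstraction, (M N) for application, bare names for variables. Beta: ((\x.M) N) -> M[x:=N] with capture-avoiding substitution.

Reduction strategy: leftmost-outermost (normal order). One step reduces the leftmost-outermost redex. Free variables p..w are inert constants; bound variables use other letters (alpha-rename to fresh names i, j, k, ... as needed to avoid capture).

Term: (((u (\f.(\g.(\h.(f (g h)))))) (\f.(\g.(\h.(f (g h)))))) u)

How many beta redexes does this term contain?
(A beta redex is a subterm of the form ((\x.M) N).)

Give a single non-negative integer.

Term: (((u (\f.(\g.(\h.(f (g h)))))) (\f.(\g.(\h.(f (g h)))))) u)
  (no redexes)
Total redexes: 0

Answer: 0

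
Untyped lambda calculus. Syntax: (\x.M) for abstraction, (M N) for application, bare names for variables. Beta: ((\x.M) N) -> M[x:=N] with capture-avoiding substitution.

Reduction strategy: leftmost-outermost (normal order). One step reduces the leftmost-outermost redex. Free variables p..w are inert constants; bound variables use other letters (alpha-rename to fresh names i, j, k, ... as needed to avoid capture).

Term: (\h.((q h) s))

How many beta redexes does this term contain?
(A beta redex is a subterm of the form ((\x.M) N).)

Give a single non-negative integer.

Answer: 0

Derivation:
Term: (\h.((q h) s))
  (no redexes)
Total redexes: 0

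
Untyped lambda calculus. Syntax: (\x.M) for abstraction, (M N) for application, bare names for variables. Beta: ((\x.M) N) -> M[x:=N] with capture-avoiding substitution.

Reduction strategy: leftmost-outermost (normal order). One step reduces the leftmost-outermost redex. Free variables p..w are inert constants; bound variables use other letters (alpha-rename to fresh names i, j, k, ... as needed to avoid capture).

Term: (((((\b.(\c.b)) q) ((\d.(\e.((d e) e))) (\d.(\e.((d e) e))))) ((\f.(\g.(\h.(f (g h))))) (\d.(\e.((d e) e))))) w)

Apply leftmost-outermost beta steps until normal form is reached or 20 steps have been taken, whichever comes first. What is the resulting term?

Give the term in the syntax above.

Answer: ((q (\g.(\h.(\e.(((g h) e) e))))) w)

Derivation:
Step 0: (((((\b.(\c.b)) q) ((\d.(\e.((d e) e))) (\d.(\e.((d e) e))))) ((\f.(\g.(\h.(f (g h))))) (\d.(\e.((d e) e))))) w)
Step 1: ((((\c.q) ((\d.(\e.((d e) e))) (\d.(\e.((d e) e))))) ((\f.(\g.(\h.(f (g h))))) (\d.(\e.((d e) e))))) w)
Step 2: ((q ((\f.(\g.(\h.(f (g h))))) (\d.(\e.((d e) e))))) w)
Step 3: ((q (\g.(\h.((\d.(\e.((d e) e))) (g h))))) w)
Step 4: ((q (\g.(\h.(\e.(((g h) e) e))))) w)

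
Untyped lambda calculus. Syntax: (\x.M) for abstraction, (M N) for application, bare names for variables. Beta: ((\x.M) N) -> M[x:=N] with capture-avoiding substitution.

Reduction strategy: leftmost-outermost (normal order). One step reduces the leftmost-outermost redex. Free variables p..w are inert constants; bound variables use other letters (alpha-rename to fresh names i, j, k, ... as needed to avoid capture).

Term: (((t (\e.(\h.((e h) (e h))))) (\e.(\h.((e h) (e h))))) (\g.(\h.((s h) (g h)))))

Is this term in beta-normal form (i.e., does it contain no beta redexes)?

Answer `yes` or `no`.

Answer: yes

Derivation:
Term: (((t (\e.(\h.((e h) (e h))))) (\e.(\h.((e h) (e h))))) (\g.(\h.((s h) (g h)))))
No beta redexes found.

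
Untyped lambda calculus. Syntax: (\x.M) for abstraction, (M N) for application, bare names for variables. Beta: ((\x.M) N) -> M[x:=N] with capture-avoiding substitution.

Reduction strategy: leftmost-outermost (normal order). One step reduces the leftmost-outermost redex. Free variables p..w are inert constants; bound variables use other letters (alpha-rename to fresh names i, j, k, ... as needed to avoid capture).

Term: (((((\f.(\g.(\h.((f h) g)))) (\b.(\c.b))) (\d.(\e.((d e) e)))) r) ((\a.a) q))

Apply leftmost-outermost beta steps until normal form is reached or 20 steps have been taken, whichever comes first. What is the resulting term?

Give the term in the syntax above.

Step 0: (((((\f.(\g.(\h.((f h) g)))) (\b.(\c.b))) (\d.(\e.((d e) e)))) r) ((\a.a) q))
Step 1: ((((\g.(\h.(((\b.(\c.b)) h) g))) (\d.(\e.((d e) e)))) r) ((\a.a) q))
Step 2: (((\h.(((\b.(\c.b)) h) (\d.(\e.((d e) e))))) r) ((\a.a) q))
Step 3: ((((\b.(\c.b)) r) (\d.(\e.((d e) e)))) ((\a.a) q))
Step 4: (((\c.r) (\d.(\e.((d e) e)))) ((\a.a) q))
Step 5: (r ((\a.a) q))
Step 6: (r q)

Answer: (r q)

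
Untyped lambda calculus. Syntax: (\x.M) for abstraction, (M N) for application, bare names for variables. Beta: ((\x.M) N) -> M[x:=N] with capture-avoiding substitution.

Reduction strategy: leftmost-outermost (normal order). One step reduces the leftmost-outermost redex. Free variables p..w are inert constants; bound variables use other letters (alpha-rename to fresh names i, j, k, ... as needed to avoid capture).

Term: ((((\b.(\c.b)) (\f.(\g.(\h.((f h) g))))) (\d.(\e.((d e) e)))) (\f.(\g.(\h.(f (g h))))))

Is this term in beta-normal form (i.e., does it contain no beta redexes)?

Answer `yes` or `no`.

Term: ((((\b.(\c.b)) (\f.(\g.(\h.((f h) g))))) (\d.(\e.((d e) e)))) (\f.(\g.(\h.(f (g h))))))
Found 1 beta redex(es).

Answer: no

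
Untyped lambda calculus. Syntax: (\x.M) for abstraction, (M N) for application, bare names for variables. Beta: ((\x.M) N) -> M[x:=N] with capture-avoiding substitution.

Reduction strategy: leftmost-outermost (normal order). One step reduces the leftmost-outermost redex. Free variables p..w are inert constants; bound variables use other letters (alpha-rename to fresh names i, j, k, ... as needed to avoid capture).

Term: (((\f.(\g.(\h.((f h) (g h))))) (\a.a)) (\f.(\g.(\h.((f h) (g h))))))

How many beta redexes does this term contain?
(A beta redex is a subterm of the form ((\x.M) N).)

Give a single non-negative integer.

Answer: 1

Derivation:
Term: (((\f.(\g.(\h.((f h) (g h))))) (\a.a)) (\f.(\g.(\h.((f h) (g h))))))
  Redex: ((\f.(\g.(\h.((f h) (g h))))) (\a.a))
Total redexes: 1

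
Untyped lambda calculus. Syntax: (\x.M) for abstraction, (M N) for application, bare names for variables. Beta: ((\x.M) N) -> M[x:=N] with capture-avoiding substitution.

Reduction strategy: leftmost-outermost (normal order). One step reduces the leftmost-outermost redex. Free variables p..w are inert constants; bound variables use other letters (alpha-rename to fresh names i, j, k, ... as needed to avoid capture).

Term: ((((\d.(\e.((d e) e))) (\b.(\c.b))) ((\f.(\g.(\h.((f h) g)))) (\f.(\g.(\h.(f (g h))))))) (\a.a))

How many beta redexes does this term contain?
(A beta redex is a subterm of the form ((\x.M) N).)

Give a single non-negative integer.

Answer: 2

Derivation:
Term: ((((\d.(\e.((d e) e))) (\b.(\c.b))) ((\f.(\g.(\h.((f h) g)))) (\f.(\g.(\h.(f (g h))))))) (\a.a))
  Redex: ((\d.(\e.((d e) e))) (\b.(\c.b)))
  Redex: ((\f.(\g.(\h.((f h) g)))) (\f.(\g.(\h.(f (g h))))))
Total redexes: 2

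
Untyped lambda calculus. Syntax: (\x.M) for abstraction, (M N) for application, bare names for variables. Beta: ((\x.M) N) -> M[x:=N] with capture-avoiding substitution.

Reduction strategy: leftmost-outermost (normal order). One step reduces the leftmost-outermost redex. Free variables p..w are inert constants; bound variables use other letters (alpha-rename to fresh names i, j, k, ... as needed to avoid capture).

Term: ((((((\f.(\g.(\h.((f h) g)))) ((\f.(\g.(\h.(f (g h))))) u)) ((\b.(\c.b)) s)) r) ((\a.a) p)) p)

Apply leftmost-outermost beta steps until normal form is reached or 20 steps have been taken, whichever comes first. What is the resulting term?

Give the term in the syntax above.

Answer: (((u (r (\c.s))) p) p)

Derivation:
Step 0: ((((((\f.(\g.(\h.((f h) g)))) ((\f.(\g.(\h.(f (g h))))) u)) ((\b.(\c.b)) s)) r) ((\a.a) p)) p)
Step 1: (((((\g.(\h.((((\f.(\g.(\h.(f (g h))))) u) h) g))) ((\b.(\c.b)) s)) r) ((\a.a) p)) p)
Step 2: ((((\h.((((\f.(\g.(\h.(f (g h))))) u) h) ((\b.(\c.b)) s))) r) ((\a.a) p)) p)
Step 3: ((((((\f.(\g.(\h.(f (g h))))) u) r) ((\b.(\c.b)) s)) ((\a.a) p)) p)
Step 4: (((((\g.(\h.(u (g h)))) r) ((\b.(\c.b)) s)) ((\a.a) p)) p)
Step 5: ((((\h.(u (r h))) ((\b.(\c.b)) s)) ((\a.a) p)) p)
Step 6: (((u (r ((\b.(\c.b)) s))) ((\a.a) p)) p)
Step 7: (((u (r (\c.s))) ((\a.a) p)) p)
Step 8: (((u (r (\c.s))) p) p)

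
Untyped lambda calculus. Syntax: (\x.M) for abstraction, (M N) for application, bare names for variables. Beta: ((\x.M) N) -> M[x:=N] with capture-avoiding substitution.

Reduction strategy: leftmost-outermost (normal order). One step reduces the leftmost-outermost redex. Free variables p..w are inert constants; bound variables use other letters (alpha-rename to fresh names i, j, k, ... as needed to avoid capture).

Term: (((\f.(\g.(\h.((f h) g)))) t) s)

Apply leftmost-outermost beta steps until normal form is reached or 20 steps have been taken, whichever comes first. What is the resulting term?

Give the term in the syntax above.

Step 0: (((\f.(\g.(\h.((f h) g)))) t) s)
Step 1: ((\g.(\h.((t h) g))) s)
Step 2: (\h.((t h) s))

Answer: (\h.((t h) s))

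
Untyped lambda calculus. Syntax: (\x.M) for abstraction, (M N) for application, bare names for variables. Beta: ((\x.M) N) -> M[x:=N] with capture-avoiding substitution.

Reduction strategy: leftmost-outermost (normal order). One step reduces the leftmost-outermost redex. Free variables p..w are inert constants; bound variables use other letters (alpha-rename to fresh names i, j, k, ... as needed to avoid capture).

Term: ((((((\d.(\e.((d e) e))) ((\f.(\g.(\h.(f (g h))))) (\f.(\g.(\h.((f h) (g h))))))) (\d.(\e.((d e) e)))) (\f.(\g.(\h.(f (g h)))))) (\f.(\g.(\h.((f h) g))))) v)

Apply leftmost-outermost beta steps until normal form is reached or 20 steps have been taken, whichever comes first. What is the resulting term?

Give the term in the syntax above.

Answer: ((\h.((\f.(\g.(\h.((f h) g)))) (v h))) (\f.(\g.(\h.((f h) g)))))

Derivation:
Step 0: ((((((\d.(\e.((d e) e))) ((\f.(\g.(\h.(f (g h))))) (\f.(\g.(\h.((f h) (g h))))))) (\d.(\e.((d e) e)))) (\f.(\g.(\h.(f (g h)))))) (\f.(\g.(\h.((f h) g))))) v)
Step 1: (((((\e.((((\f.(\g.(\h.(f (g h))))) (\f.(\g.(\h.((f h) (g h)))))) e) e)) (\d.(\e.((d e) e)))) (\f.(\g.(\h.(f (g h)))))) (\f.(\g.(\h.((f h) g))))) v)
Step 2: (((((((\f.(\g.(\h.(f (g h))))) (\f.(\g.(\h.((f h) (g h)))))) (\d.(\e.((d e) e)))) (\d.(\e.((d e) e)))) (\f.(\g.(\h.(f (g h)))))) (\f.(\g.(\h.((f h) g))))) v)
Step 3: ((((((\g.(\h.((\f.(\g.(\h.((f h) (g h))))) (g h)))) (\d.(\e.((d e) e)))) (\d.(\e.((d e) e)))) (\f.(\g.(\h.(f (g h)))))) (\f.(\g.(\h.((f h) g))))) v)
Step 4: (((((\h.((\f.(\g.(\h.((f h) (g h))))) ((\d.(\e.((d e) e))) h))) (\d.(\e.((d e) e)))) (\f.(\g.(\h.(f (g h)))))) (\f.(\g.(\h.((f h) g))))) v)
Step 5: (((((\f.(\g.(\h.((f h) (g h))))) ((\d.(\e.((d e) e))) (\d.(\e.((d e) e))))) (\f.(\g.(\h.(f (g h)))))) (\f.(\g.(\h.((f h) g))))) v)
Step 6: ((((\g.(\h.((((\d.(\e.((d e) e))) (\d.(\e.((d e) e)))) h) (g h)))) (\f.(\g.(\h.(f (g h)))))) (\f.(\g.(\h.((f h) g))))) v)
Step 7: (((\h.((((\d.(\e.((d e) e))) (\d.(\e.((d e) e)))) h) ((\f.(\g.(\h.(f (g h))))) h))) (\f.(\g.(\h.((f h) g))))) v)
Step 8: (((((\d.(\e.((d e) e))) (\d.(\e.((d e) e)))) (\f.(\g.(\h.((f h) g))))) ((\f.(\g.(\h.(f (g h))))) (\f.(\g.(\h.((f h) g)))))) v)
Step 9: ((((\e.(((\d.(\e.((d e) e))) e) e)) (\f.(\g.(\h.((f h) g))))) ((\f.(\g.(\h.(f (g h))))) (\f.(\g.(\h.((f h) g)))))) v)
Step 10: (((((\d.(\e.((d e) e))) (\f.(\g.(\h.((f h) g))))) (\f.(\g.(\h.((f h) g))))) ((\f.(\g.(\h.(f (g h))))) (\f.(\g.(\h.((f h) g)))))) v)
Step 11: ((((\e.(((\f.(\g.(\h.((f h) g)))) e) e)) (\f.(\g.(\h.((f h) g))))) ((\f.(\g.(\h.(f (g h))))) (\f.(\g.(\h.((f h) g)))))) v)
Step 12: (((((\f.(\g.(\h.((f h) g)))) (\f.(\g.(\h.((f h) g))))) (\f.(\g.(\h.((f h) g))))) ((\f.(\g.(\h.(f (g h))))) (\f.(\g.(\h.((f h) g)))))) v)
Step 13: ((((\g.(\h.(((\f.(\g.(\h.((f h) g)))) h) g))) (\f.(\g.(\h.((f h) g))))) ((\f.(\g.(\h.(f (g h))))) (\f.(\g.(\h.((f h) g)))))) v)
Step 14: (((\h.(((\f.(\g.(\h.((f h) g)))) h) (\f.(\g.(\h.((f h) g)))))) ((\f.(\g.(\h.(f (g h))))) (\f.(\g.(\h.((f h) g)))))) v)
Step 15: ((((\f.(\g.(\h.((f h) g)))) ((\f.(\g.(\h.(f (g h))))) (\f.(\g.(\h.((f h) g)))))) (\f.(\g.(\h.((f h) g))))) v)
Step 16: (((\g.(\h.((((\f.(\g.(\h.(f (g h))))) (\f.(\g.(\h.((f h) g))))) h) g))) (\f.(\g.(\h.((f h) g))))) v)
Step 17: ((\h.((((\f.(\g.(\h.(f (g h))))) (\f.(\g.(\h.((f h) g))))) h) (\f.(\g.(\h.((f h) g)))))) v)
Step 18: ((((\f.(\g.(\h.(f (g h))))) (\f.(\g.(\h.((f h) g))))) v) (\f.(\g.(\h.((f h) g)))))
Step 19: (((\g.(\h.((\f.(\g.(\h.((f h) g)))) (g h)))) v) (\f.(\g.(\h.((f h) g)))))
Step 20: ((\h.((\f.(\g.(\h.((f h) g)))) (v h))) (\f.(\g.(\h.((f h) g)))))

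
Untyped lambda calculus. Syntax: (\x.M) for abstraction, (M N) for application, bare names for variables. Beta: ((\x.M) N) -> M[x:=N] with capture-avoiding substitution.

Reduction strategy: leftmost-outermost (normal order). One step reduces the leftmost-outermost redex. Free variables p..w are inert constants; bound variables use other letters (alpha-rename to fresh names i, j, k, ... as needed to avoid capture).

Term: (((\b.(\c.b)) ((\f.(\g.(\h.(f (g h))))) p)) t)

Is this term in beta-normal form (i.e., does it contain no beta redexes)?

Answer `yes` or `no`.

Term: (((\b.(\c.b)) ((\f.(\g.(\h.(f (g h))))) p)) t)
Found 2 beta redex(es).

Answer: no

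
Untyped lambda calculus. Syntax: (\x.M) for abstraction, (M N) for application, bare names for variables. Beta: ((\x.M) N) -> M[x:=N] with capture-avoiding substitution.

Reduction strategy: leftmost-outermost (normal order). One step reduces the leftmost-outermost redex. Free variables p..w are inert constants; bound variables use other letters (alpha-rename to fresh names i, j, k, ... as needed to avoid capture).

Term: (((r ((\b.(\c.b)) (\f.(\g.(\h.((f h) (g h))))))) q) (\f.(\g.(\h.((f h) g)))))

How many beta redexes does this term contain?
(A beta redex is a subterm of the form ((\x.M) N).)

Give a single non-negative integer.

Term: (((r ((\b.(\c.b)) (\f.(\g.(\h.((f h) (g h))))))) q) (\f.(\g.(\h.((f h) g)))))
  Redex: ((\b.(\c.b)) (\f.(\g.(\h.((f h) (g h))))))
Total redexes: 1

Answer: 1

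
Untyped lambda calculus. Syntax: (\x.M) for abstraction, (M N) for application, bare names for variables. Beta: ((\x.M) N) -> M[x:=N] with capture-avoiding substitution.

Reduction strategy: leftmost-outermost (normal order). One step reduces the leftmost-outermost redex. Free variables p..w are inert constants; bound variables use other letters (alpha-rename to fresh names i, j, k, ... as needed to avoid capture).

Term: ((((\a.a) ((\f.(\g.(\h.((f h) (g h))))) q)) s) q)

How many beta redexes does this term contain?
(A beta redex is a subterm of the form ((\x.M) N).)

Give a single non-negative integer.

Answer: 2

Derivation:
Term: ((((\a.a) ((\f.(\g.(\h.((f h) (g h))))) q)) s) q)
  Redex: ((\a.a) ((\f.(\g.(\h.((f h) (g h))))) q))
  Redex: ((\f.(\g.(\h.((f h) (g h))))) q)
Total redexes: 2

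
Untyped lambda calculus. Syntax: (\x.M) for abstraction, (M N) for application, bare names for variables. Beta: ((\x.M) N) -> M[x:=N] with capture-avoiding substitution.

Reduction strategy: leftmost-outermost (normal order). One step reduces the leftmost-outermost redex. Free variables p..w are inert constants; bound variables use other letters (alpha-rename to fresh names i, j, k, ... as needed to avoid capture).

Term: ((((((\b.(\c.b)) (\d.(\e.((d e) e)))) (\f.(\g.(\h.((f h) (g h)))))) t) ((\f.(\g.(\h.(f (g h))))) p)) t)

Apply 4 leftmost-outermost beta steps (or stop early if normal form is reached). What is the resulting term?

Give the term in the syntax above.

Answer: (((t ((\f.(\g.(\h.(f (g h))))) p)) ((\f.(\g.(\h.(f (g h))))) p)) t)

Derivation:
Step 0: ((((((\b.(\c.b)) (\d.(\e.((d e) e)))) (\f.(\g.(\h.((f h) (g h)))))) t) ((\f.(\g.(\h.(f (g h))))) p)) t)
Step 1: (((((\c.(\d.(\e.((d e) e)))) (\f.(\g.(\h.((f h) (g h)))))) t) ((\f.(\g.(\h.(f (g h))))) p)) t)
Step 2: ((((\d.(\e.((d e) e))) t) ((\f.(\g.(\h.(f (g h))))) p)) t)
Step 3: (((\e.((t e) e)) ((\f.(\g.(\h.(f (g h))))) p)) t)
Step 4: (((t ((\f.(\g.(\h.(f (g h))))) p)) ((\f.(\g.(\h.(f (g h))))) p)) t)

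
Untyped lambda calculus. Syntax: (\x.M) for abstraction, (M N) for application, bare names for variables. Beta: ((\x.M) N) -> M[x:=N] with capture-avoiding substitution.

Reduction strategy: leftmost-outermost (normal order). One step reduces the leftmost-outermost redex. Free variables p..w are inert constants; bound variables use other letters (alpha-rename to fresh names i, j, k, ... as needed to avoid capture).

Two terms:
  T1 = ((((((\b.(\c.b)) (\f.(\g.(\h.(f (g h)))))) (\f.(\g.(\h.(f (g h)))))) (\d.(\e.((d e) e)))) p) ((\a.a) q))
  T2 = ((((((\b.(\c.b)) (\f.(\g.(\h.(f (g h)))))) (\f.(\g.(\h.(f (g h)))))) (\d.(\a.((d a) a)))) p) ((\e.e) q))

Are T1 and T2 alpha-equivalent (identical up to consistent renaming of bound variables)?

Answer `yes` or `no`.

Answer: yes

Derivation:
Term 1: ((((((\b.(\c.b)) (\f.(\g.(\h.(f (g h)))))) (\f.(\g.(\h.(f (g h)))))) (\d.(\e.((d e) e)))) p) ((\a.a) q))
Term 2: ((((((\b.(\c.b)) (\f.(\g.(\h.(f (g h)))))) (\f.(\g.(\h.(f (g h)))))) (\d.(\a.((d a) a)))) p) ((\e.e) q))
Alpha-equivalence: compare structure up to binder renaming.
Result: True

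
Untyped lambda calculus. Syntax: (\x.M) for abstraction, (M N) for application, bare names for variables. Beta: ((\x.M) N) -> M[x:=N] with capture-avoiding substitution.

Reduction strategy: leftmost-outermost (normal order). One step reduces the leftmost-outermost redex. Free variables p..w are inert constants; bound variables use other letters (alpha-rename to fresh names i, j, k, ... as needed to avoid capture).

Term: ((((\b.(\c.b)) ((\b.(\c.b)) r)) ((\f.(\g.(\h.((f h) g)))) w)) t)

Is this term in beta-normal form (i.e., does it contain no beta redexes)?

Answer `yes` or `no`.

Answer: no

Derivation:
Term: ((((\b.(\c.b)) ((\b.(\c.b)) r)) ((\f.(\g.(\h.((f h) g)))) w)) t)
Found 3 beta redex(es).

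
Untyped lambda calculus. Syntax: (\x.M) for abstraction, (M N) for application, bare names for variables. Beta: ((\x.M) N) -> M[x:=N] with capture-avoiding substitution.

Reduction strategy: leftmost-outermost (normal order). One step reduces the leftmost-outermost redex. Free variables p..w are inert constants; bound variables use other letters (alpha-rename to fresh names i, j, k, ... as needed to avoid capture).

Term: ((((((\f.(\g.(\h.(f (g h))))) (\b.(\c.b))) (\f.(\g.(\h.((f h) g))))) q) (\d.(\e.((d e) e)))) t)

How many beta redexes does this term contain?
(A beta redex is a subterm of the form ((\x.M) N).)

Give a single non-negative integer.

Term: ((((((\f.(\g.(\h.(f (g h))))) (\b.(\c.b))) (\f.(\g.(\h.((f h) g))))) q) (\d.(\e.((d e) e)))) t)
  Redex: ((\f.(\g.(\h.(f (g h))))) (\b.(\c.b)))
Total redexes: 1

Answer: 1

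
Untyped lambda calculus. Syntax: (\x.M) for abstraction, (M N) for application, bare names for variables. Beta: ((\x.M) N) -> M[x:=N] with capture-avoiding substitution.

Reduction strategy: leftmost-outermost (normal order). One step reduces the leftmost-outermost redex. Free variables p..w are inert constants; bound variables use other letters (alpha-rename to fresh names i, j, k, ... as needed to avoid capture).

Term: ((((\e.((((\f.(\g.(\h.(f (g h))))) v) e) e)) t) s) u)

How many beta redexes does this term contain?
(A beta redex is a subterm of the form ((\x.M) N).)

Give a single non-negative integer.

Answer: 2

Derivation:
Term: ((((\e.((((\f.(\g.(\h.(f (g h))))) v) e) e)) t) s) u)
  Redex: ((\e.((((\f.(\g.(\h.(f (g h))))) v) e) e)) t)
  Redex: ((\f.(\g.(\h.(f (g h))))) v)
Total redexes: 2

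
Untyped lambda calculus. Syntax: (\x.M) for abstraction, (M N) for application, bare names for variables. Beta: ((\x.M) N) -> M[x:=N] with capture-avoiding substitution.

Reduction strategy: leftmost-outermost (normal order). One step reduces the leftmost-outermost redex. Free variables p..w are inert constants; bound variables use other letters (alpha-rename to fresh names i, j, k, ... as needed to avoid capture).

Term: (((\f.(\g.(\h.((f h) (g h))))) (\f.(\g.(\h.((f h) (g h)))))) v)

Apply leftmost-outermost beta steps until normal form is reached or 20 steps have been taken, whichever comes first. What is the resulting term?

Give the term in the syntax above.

Answer: (\h.(\i.((h i) ((v h) i))))

Derivation:
Step 0: (((\f.(\g.(\h.((f h) (g h))))) (\f.(\g.(\h.((f h) (g h)))))) v)
Step 1: ((\g.(\h.(((\f.(\g.(\h.((f h) (g h))))) h) (g h)))) v)
Step 2: (\h.(((\f.(\g.(\h.((f h) (g h))))) h) (v h)))
Step 3: (\h.((\g.(\i.((h i) (g i)))) (v h)))
Step 4: (\h.(\i.((h i) ((v h) i))))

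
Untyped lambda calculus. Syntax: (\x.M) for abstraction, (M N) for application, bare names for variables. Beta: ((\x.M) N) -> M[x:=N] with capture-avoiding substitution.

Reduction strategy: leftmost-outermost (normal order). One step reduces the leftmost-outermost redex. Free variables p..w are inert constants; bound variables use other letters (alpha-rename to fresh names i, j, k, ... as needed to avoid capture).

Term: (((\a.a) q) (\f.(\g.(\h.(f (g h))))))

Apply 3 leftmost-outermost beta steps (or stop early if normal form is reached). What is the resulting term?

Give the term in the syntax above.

Step 0: (((\a.a) q) (\f.(\g.(\h.(f (g h))))))
Step 1: (q (\f.(\g.(\h.(f (g h))))))
Step 2: (normal form reached)

Answer: (q (\f.(\g.(\h.(f (g h))))))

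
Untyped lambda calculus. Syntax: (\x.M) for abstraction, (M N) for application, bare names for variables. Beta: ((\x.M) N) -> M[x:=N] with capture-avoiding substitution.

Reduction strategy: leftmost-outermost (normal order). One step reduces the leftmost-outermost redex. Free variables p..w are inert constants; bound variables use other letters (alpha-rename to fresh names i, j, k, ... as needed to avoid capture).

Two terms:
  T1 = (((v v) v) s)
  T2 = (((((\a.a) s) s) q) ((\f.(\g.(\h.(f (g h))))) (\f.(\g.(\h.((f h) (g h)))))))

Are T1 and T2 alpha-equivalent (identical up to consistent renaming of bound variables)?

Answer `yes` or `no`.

Term 1: (((v v) v) s)
Term 2: (((((\a.a) s) s) q) ((\f.(\g.(\h.(f (g h))))) (\f.(\g.(\h.((f h) (g h)))))))
Alpha-equivalence: compare structure up to binder renaming.
Result: False

Answer: no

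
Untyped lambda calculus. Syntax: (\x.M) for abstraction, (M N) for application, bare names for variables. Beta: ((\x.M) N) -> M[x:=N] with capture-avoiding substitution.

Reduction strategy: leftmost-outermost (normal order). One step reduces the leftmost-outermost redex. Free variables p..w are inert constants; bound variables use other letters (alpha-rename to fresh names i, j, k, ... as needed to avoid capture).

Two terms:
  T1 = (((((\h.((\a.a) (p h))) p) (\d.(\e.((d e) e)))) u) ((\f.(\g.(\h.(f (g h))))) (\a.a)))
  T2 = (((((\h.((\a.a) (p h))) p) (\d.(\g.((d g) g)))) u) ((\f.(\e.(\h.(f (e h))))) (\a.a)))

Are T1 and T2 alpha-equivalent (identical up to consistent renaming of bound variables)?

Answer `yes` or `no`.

Term 1: (((((\h.((\a.a) (p h))) p) (\d.(\e.((d e) e)))) u) ((\f.(\g.(\h.(f (g h))))) (\a.a)))
Term 2: (((((\h.((\a.a) (p h))) p) (\d.(\g.((d g) g)))) u) ((\f.(\e.(\h.(f (e h))))) (\a.a)))
Alpha-equivalence: compare structure up to binder renaming.
Result: True

Answer: yes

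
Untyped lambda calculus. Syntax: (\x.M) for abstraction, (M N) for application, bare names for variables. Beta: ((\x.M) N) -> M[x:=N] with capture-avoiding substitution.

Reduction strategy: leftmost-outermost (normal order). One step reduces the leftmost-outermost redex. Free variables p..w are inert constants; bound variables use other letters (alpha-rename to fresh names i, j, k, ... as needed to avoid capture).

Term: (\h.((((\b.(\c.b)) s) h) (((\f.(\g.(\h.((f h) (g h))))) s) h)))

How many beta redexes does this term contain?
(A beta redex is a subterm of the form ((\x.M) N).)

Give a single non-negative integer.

Answer: 2

Derivation:
Term: (\h.((((\b.(\c.b)) s) h) (((\f.(\g.(\h.((f h) (g h))))) s) h)))
  Redex: ((\b.(\c.b)) s)
  Redex: ((\f.(\g.(\h.((f h) (g h))))) s)
Total redexes: 2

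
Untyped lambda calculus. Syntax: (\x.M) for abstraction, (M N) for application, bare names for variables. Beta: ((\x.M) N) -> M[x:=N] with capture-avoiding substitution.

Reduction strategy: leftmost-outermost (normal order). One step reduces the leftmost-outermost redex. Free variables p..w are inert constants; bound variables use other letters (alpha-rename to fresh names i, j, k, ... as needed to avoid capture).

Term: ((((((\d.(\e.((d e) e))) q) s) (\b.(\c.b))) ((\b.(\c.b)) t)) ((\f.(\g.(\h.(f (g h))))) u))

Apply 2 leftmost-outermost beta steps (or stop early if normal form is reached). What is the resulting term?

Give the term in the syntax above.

Step 0: ((((((\d.(\e.((d e) e))) q) s) (\b.(\c.b))) ((\b.(\c.b)) t)) ((\f.(\g.(\h.(f (g h))))) u))
Step 1: (((((\e.((q e) e)) s) (\b.(\c.b))) ((\b.(\c.b)) t)) ((\f.(\g.(\h.(f (g h))))) u))
Step 2: (((((q s) s) (\b.(\c.b))) ((\b.(\c.b)) t)) ((\f.(\g.(\h.(f (g h))))) u))

Answer: (((((q s) s) (\b.(\c.b))) ((\b.(\c.b)) t)) ((\f.(\g.(\h.(f (g h))))) u))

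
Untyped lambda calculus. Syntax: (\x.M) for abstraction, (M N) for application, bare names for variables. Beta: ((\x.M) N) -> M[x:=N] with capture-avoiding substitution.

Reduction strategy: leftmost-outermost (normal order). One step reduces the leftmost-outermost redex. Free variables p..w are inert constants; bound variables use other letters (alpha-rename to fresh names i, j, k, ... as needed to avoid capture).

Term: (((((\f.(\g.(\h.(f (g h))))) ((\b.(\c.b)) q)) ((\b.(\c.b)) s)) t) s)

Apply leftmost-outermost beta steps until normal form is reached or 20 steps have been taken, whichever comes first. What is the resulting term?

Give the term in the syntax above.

Answer: (q s)

Derivation:
Step 0: (((((\f.(\g.(\h.(f (g h))))) ((\b.(\c.b)) q)) ((\b.(\c.b)) s)) t) s)
Step 1: ((((\g.(\h.(((\b.(\c.b)) q) (g h)))) ((\b.(\c.b)) s)) t) s)
Step 2: (((\h.(((\b.(\c.b)) q) (((\b.(\c.b)) s) h))) t) s)
Step 3: ((((\b.(\c.b)) q) (((\b.(\c.b)) s) t)) s)
Step 4: (((\c.q) (((\b.(\c.b)) s) t)) s)
Step 5: (q s)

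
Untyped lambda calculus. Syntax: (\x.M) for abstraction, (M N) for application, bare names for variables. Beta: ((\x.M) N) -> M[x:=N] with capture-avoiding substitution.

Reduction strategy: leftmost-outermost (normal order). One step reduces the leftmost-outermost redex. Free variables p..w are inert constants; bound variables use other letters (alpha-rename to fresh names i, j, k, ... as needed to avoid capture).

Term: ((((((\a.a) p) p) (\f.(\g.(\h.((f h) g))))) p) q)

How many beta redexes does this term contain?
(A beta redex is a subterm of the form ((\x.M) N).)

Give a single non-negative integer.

Answer: 1

Derivation:
Term: ((((((\a.a) p) p) (\f.(\g.(\h.((f h) g))))) p) q)
  Redex: ((\a.a) p)
Total redexes: 1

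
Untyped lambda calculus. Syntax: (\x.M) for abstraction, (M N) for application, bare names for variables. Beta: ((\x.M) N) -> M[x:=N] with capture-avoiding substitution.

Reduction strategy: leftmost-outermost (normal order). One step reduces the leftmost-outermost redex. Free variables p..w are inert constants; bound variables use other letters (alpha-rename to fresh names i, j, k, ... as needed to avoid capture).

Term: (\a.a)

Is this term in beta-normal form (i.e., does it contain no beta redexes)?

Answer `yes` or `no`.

Term: (\a.a)
No beta redexes found.

Answer: yes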